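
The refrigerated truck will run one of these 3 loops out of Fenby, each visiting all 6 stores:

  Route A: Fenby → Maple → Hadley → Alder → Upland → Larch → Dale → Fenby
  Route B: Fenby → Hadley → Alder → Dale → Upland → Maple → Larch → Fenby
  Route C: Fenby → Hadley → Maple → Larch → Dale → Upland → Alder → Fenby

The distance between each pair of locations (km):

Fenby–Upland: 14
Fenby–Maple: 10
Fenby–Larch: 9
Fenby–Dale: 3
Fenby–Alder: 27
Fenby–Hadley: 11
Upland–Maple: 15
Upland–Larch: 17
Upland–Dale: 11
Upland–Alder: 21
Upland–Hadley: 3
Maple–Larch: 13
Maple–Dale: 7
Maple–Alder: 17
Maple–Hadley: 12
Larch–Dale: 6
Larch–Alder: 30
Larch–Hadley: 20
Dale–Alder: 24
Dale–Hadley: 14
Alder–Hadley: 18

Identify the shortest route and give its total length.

87 km — Route A is the shortest.

Route A: 10 + 12 + 18 + 21 + 17 + 6 + 3 = 87
Route B: 11 + 18 + 24 + 11 + 15 + 13 + 9 = 101
Route C: 11 + 12 + 13 + 6 + 11 + 21 + 27 = 101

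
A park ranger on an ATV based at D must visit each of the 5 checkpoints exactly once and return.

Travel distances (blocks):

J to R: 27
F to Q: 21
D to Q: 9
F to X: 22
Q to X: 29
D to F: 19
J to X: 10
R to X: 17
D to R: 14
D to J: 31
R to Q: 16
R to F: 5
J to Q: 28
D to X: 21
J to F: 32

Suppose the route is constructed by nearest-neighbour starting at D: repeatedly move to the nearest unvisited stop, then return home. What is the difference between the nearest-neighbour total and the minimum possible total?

Excess over optimum: 5 blocks.

D: Q=9, R=14, F=19, X=21, J=31 ⇒ Q
Q: R=16, F=21, J=28, X=29 ⇒ R
R: F=5, X=17, J=27 ⇒ F
F: X=22, J=32 ⇒ X
X: J=10 ⇒ J
NN route D → Q → R → F → X → J → D costs 93.
Optimal: D → R → F → X → J → Q → D costs 88 (by enumerating all 60 distinct tours).
Excess = 93 − 88 = 5.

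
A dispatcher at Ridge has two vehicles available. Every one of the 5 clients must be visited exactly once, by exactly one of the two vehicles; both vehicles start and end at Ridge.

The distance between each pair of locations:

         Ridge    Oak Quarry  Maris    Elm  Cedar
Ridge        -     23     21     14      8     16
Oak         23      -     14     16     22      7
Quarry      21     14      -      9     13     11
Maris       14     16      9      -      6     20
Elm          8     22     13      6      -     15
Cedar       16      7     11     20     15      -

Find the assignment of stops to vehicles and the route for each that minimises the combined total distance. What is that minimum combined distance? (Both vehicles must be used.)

Try each way of splitting the stops between the two vehicles (each non-empty) and, for each split, find the best tour for each vehicle:
  {Oak} + {Quarry, Maris, Elm, Cedar}: 46 + 50 = 96
  {Quarry} + {Oak, Maris, Elm, Cedar}: 42 + 53 = 95
  {Oak, Quarry} + {Maris, Elm, Cedar}: 58 + 50 = 108
  {Maris} + {Oak, Quarry, Elm, Cedar}: 28 + 58 = 86
  {Oak, Maris} + {Quarry, Elm, Cedar}: 53 + 48 = 101
  {Quarry, Maris} + {Oak, Elm, Cedar}: 44 + 53 = 97
  … (15 splits in total)
  {Elm} + {Oak, Quarry, Maris, Cedar}: 16 + 60 = 76  ← best
Best: vehicle 1 Ridge → Elm → Ridge = 16; vehicle 2 Ridge → Maris → Quarry → Oak → Cedar → Ridge = 60; combined 76.

Minimum combined distance: 76.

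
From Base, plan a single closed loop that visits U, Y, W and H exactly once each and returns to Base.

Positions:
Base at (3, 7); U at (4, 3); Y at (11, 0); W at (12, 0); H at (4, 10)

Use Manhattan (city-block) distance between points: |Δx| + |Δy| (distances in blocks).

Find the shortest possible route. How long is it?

There are 12 distinct closed tours to check (reversals are equivalent).
Base-U-Y-W-H-Base: 5+10+1+18+4 = 38
Base-U-Y-H-W-Base: 5+10+17+18+16 = 66
Base-U-W-Y-H-Base: 5+11+1+17+4 = 38
Base-U-W-H-Y-Base: 5+11+18+17+15 = 66
Base-U-H-Y-W-Base: 5+7+17+1+16 = 46
Base-U-H-W-Y-Base: 5+7+18+1+15 = 46
Base-Y-U-W-H-Base: 15+10+11+18+4 = 58
Base-Y-U-H-W-Base: 15+10+7+18+16 = 66
Base-Y-W-U-H-Base: 15+1+11+7+4 = 38
Base-Y-H-U-W-Base: 15+17+7+11+16 = 66
Base-W-U-Y-H-Base: 16+11+10+17+4 = 58
Base-W-Y-U-H-Base: 16+1+10+7+4 = 38
The minimum is 38.
One optimal route: Base → U → Y → W → H → Base (or its reverse).

38 blocks — the shortest possible round trip.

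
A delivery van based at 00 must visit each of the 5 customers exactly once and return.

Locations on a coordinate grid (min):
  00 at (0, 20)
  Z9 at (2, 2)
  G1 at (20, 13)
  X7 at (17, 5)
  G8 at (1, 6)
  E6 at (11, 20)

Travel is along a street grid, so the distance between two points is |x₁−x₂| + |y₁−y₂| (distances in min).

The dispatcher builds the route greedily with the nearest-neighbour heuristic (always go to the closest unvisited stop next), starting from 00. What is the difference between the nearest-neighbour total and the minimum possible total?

The nearest-neighbour route is 4 min longer than optimal.

00: E6=11, G8=15, Z9=20, G1=27, X7=32 ⇒ E6
E6: G1=16, X7=21, G8=24, Z9=27 ⇒ G1
G1: X7=11, G8=26, Z9=29 ⇒ X7
X7: G8=17, Z9=18 ⇒ G8
G8: Z9=5 ⇒ Z9
NN route 00 → E6 → G1 → X7 → G8 → Z9 → 00 costs 80.
Optimal: 00 → G8 → Z9 → X7 → G1 → E6 → 00 costs 76 (by enumerating all 60 distinct tours).
Excess = 80 − 76 = 4.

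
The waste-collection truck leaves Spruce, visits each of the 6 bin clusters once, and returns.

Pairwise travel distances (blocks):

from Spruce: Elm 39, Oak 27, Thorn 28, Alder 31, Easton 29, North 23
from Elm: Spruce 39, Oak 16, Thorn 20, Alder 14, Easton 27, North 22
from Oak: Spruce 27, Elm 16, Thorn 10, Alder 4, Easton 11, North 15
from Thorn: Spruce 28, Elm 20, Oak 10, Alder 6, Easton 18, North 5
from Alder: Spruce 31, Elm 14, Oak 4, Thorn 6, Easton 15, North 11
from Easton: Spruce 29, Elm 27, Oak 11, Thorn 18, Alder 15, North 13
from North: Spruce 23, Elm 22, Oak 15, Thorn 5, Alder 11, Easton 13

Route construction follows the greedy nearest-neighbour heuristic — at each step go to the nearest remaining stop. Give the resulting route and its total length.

From Spruce: distances to unvisited — North=23, Oak=27, Thorn=28, Easton=29, Alder=31, Elm=39. Nearest is North (23).
From North: distances to unvisited — Thorn=5, Alder=11, Easton=13, Oak=15, Elm=22. Nearest is Thorn (5).
From Thorn: distances to unvisited — Alder=6, Oak=10, Easton=18, Elm=20. Nearest is Alder (6).
From Alder: distances to unvisited — Oak=4, Elm=14, Easton=15. Nearest is Oak (4).
From Oak: distances to unvisited — Easton=11, Elm=16. Nearest is Easton (11).
From Easton: distances to unvisited — Elm=27. Nearest is Elm (27).
Return Elm→Spruce: 39.
Total = 23 + 5 + 6 + 4 + 11 + 27 + 39 = 115.

115 blocks along Spruce → North → Thorn → Alder → Oak → Easton → Elm → Spruce.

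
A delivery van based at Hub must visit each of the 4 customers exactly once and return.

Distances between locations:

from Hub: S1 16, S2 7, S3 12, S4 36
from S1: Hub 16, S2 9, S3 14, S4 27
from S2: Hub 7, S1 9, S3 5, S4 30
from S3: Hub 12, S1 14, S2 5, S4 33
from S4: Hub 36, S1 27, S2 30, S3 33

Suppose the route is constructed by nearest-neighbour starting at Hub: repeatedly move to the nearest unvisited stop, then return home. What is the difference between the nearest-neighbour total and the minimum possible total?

The nearest-neighbour route is 1 longer than optimal.

Hub: S2=7, S3=12, S1=16, S4=36 ⇒ S2
S2: S3=5, S1=9, S4=30 ⇒ S3
S3: S1=14, S4=33 ⇒ S1
S1: S4=27 ⇒ S4
NN route Hub → S2 → S3 → S1 → S4 → Hub costs 89.
Optimal: Hub → S1 → S4 → S3 → S2 → Hub costs 88 (by enumerating all 12 distinct tours).
Excess = 89 − 88 = 1.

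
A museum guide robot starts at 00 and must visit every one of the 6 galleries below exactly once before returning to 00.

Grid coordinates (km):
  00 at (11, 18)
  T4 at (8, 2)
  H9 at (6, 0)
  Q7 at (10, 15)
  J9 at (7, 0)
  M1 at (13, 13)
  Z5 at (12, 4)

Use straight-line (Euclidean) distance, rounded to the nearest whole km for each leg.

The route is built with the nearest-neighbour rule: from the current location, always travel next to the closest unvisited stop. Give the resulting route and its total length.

Nearest-neighbour total = 42 km; route 00 → Q7 → M1 → Z5 → T4 → J9 → H9 → 00.

00 → [Q7:3 / M1:5 / Z5:14 / T4:16 / J9:18 / H9:19] → Q7 (3)
Q7 → [M1:4 / Z5:11 / T4:13 / J9:15 / H9:16] → M1 (4)
M1 → [Z5:9 / T4:12 / J9:14 / H9:15] → Z5 (9)
Z5 → [T4:4 / J9:6 / H9:7] → T4 (4)
T4 → [J9:2 / H9:3] → J9 (2)
J9 → [H9:1] → H9 (1)
Return H9→00: 19.
Total = 3 + 4 + 9 + 4 + 2 + 1 + 19 = 42.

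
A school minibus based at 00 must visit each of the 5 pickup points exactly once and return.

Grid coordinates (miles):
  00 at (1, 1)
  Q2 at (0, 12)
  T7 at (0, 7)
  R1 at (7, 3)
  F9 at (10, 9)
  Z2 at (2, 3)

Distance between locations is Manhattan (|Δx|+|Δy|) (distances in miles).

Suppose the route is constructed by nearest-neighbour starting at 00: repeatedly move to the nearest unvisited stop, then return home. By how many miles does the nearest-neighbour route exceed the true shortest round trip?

From 00: Z2=3, T7=7, R1=8, Q2=12, F9=17 → choose Z2 (3).
From Z2: R1=5, T7=6, Q2=11, F9=14 → choose R1 (5).
From R1: F9=9, T7=11, Q2=16 → choose F9 (9).
From F9: T7=12, Q2=13 → choose T7 (12).
From T7: Q2=5 → choose Q2 (5).
NN route 00 → Z2 → R1 → F9 → T7 → Q2 → 00 costs 46.
Optimal: 00 → T7 → Q2 → F9 → R1 → Z2 → 00 costs 42 (by enumerating all 60 distinct tours).
Excess = 46 − 42 = 4.

The nearest-neighbour route is 4 miles longer than optimal.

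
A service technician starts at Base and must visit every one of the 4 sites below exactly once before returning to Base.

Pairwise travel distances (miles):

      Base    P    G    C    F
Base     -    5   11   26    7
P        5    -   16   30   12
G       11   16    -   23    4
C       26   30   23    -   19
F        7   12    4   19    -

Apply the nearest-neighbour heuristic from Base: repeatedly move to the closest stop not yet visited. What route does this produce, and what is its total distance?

Nearest-neighbour total = 70 miles; route Base → P → F → G → C → Base.

At Base the remaining stops are P 5, F 7, G 11, C 26; go to P.
At P the remaining stops are F 12, G 16, C 30; go to F.
At F the remaining stops are G 4, C 19; go to G.
At G the remaining stops are C 23; go to C.
Return C→Base: 26.
Total = 5 + 12 + 4 + 23 + 26 = 70.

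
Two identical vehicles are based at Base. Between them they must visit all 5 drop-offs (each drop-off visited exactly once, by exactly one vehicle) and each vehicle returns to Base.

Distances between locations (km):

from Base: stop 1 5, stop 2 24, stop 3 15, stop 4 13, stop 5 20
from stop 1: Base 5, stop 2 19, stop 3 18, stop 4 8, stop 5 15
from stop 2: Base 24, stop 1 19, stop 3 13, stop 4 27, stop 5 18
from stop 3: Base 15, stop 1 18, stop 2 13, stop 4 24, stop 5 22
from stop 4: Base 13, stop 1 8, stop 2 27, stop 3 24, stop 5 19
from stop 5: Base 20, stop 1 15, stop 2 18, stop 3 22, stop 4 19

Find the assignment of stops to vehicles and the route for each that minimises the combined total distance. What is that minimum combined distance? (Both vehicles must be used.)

88 km — the smallest possible combined total.

Check every non-empty split of the stops between the two vehicles; for each half take its own optimal tour:
  {stop 1} + {stop 2, stop 3, stop 4, stop 5}: 10 + 78 = 88
  {stop 2} + {stop 1, stop 3, stop 4, stop 5}: 48 + 69 = 117
  {stop 1, stop 2} + {stop 3, stop 4, stop 5}: 48 + 69 = 117
  {stop 3} + {stop 1, stop 2, stop 4, stop 5}: 30 + 74 = 104
  {stop 1, stop 3} + {stop 2, stop 4, stop 5}: 38 + 74 = 112
  {stop 2, stop 3} + {stop 1, stop 4, stop 5}: 52 + 52 = 104
  … (15 splits in total)
Best: vehicle 1 Base → stop 1 → Base = 10; vehicle 2 Base → stop 3 → stop 2 → stop 5 → stop 4 → Base = 78; combined 88.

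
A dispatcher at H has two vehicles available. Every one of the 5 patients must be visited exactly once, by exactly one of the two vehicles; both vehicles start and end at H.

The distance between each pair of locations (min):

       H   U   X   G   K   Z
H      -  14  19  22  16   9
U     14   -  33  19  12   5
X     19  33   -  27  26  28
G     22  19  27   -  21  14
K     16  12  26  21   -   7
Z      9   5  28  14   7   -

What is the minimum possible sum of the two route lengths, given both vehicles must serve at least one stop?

107 min — the smallest possible combined total.

Try each way of splitting the stops between the two vehicles (each non-empty) and, for each split, find the best tour for each vehicle:
  {U} + {X, G, K, Z}: 28 + 83 = 111
  {X} + {U, G, K, Z}: 38 + 69 = 107
  {U, X} + {G, K, Z}: 66 + 59 = 125
  {G} + {U, X, K, Z}: 44 + 71 = 115
  {U, G} + {X, K, Z}: 55 + 61 = 116
  {X, G} + {U, K, Z}: 68 + 42 = 110
  … (15 splits in total)
Best: vehicle 1 H → X → H = 38; vehicle 2 H → U → K → Z → G → H = 69; combined 107.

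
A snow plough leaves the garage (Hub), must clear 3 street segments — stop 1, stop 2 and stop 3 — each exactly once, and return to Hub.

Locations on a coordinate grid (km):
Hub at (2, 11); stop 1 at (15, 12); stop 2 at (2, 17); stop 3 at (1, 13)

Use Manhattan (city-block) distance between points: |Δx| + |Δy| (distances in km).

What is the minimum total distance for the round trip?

With 3 stops there are 3!/2 = 3 distinct round trips (a route and its reverse cost the same).
Hub → stop 1 → stop 2 → stop 3 → Hub: 14+18+5+3 = 40
Hub → stop 1 → stop 3 → stop 2 → Hub: 14+15+5+6 = 40
Hub → stop 2 → stop 1 → stop 3 → Hub: 6+18+15+3 = 42
The minimum is 40.
One optimal route: Hub → stop 1 → stop 2 → stop 3 → Hub (or its reverse).

Minimum total distance: 40 km.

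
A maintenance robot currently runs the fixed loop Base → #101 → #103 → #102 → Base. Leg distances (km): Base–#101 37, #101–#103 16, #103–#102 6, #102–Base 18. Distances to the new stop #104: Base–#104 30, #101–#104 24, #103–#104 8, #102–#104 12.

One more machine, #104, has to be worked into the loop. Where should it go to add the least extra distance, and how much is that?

Minimum extra distance: 14 km, inserting #104 between #103 and #102.

Insertion cost between consecutive stops i–j is d(i,#104) + d(#104,j) − d(i,j):
  between Base and #101: 30 + 24 − 37 = 17
  between #101 and #103: 24 + 8 − 16 = 16
  between #103 and #102: 8 + 12 − 6 = 14
  between #102 and Base: 12 + 30 − 18 = 24
Cheapest insertion is between #103 and #102, adding 14.
New total = 77 + 14 = 91.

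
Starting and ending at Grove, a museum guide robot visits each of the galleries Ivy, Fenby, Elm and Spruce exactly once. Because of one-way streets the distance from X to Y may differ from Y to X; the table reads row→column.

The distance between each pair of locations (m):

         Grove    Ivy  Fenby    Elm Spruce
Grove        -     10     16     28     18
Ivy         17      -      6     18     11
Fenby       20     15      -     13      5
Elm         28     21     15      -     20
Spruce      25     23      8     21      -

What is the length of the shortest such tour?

Grove - Ivy - Fenby - Elm - Spruce - Grove: 10+6+13+20+25 = 74
Grove - Ivy - Fenby - Spruce - Elm - Grove: 10+6+5+21+28 = 70
Grove - Ivy - Elm - Fenby - Spruce - Grove: 10+18+15+5+25 = 73
Grove - Ivy - Elm - Spruce - Fenby - Grove: 10+18+20+8+20 = 76
Grove - Ivy - Spruce - Fenby - Elm - Grove: 10+11+8+13+28 = 70
Grove - Ivy - Spruce - Elm - Fenby - Grove: 10+11+21+15+20 = 77
Grove - Fenby - Ivy - Elm - Spruce - Grove: 16+15+18+20+25 = 94
Grove - Fenby - Ivy - Spruce - Elm - Grove: 16+15+11+21+28 = 91
Grove - Fenby - Elm - Ivy - Spruce - Grove: 16+13+21+11+25 = 86
Grove - Fenby - Elm - Spruce - Ivy - Grove: 16+13+20+23+17 = 89
Grove - Fenby - Spruce - Ivy - Elm - Grove: 16+5+23+18+28 = 90
Grove - Fenby - Spruce - Elm - Ivy - Grove: 16+5+21+21+17 = 80
Grove - Elm - Ivy - Fenby - Spruce - Grove: 28+21+6+5+25 = 85
Grove - Elm - Ivy - Spruce - Fenby - Grove: 28+21+11+8+20 = 88
… (10 more)
The minimum is 70.
One optimal route: Grove → Ivy → Fenby → Spruce → Elm → Grove.

70 m — the shortest possible round trip.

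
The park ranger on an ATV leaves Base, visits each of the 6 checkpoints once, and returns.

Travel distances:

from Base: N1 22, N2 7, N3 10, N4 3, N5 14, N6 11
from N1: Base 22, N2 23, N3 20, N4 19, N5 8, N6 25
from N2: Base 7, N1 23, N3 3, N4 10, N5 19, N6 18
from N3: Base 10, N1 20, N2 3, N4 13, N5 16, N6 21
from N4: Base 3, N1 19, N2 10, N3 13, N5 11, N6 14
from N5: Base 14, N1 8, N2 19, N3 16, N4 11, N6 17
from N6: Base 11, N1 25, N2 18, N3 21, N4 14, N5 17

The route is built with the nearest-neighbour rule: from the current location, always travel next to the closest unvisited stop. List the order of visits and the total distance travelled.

76 along Base → N4 → N2 → N3 → N5 → N1 → N6 → Base.

From Base: distances to unvisited — N4=3, N2=7, N3=10, N6=11, N5=14, N1=22. Nearest is N4 (3).
From N4: distances to unvisited — N2=10, N5=11, N3=13, N6=14, N1=19. Nearest is N2 (10).
From N2: distances to unvisited — N3=3, N6=18, N5=19, N1=23. Nearest is N3 (3).
From N3: distances to unvisited — N5=16, N1=20, N6=21. Nearest is N5 (16).
From N5: distances to unvisited — N1=8, N6=17. Nearest is N1 (8).
From N1: distances to unvisited — N6=25. Nearest is N6 (25).
Return N6→Base: 11.
Total = 3 + 10 + 3 + 16 + 8 + 25 + 11 = 76.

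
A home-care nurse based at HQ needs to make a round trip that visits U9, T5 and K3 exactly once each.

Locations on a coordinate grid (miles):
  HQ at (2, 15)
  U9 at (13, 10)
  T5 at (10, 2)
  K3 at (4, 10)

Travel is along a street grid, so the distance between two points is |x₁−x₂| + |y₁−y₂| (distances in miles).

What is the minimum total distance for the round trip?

Shortest round trip = 48 miles.

There are 3 distinct closed tours to check (reversals are equivalent).
HQ→U9→T5→K3→HQ: 16+11+14+7 = 48
HQ→U9→K3→T5→HQ: 16+9+14+21 = 60
HQ→T5→U9→K3→HQ: 21+11+9+7 = 48
The minimum is 48.
One optimal route: HQ → U9 → T5 → K3 → HQ (or its reverse).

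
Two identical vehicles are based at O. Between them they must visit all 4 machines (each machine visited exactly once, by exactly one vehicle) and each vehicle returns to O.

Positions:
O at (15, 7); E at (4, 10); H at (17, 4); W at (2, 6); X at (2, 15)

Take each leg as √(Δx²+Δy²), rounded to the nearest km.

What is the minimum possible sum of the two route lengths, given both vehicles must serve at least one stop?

45 km — the smallest possible combined total.

Check every non-empty split of the stops between the two vehicles; for each half take its own optimal tour:
  {E} + {H, W, X}: 22 + 43 = 65
  {H} + {E, W, X}: 8 + 37 = 45
  {E, H} + {W, X}: 29 + 37 = 66
  {W} + {E, H, X}: 26 + 38 = 64
  {E, W} + {H, X}: 28 + 38 = 66
  {H, W} + {E, X}: 32 + 31 = 63
  … (7 splits in total)
Best: vehicle 1 O → H → O = 8; vehicle 2 O → W → E → X → O = 37; combined 45.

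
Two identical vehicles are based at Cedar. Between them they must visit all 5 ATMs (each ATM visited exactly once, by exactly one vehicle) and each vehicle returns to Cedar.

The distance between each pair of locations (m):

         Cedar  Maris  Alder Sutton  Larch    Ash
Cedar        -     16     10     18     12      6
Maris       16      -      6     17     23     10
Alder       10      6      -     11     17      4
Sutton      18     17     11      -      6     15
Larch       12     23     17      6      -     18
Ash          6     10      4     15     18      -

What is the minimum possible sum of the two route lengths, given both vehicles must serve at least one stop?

There are 2^4 − 1 = 15 ways to divide the 5 stops into two non-empty groups. For each, the best each vehicle can do is its own shortest tour through its group:
  {Maris} + {Alder, Sutton, Larch, Ash}: 32 + 39 = 71
  {Alder} + {Maris, Sutton, Larch, Ash}: 20 + 51 = 71
  {Maris, Alder} + {Sutton, Larch, Ash}: 32 + 39 = 71
  {Sutton} + {Maris, Alder, Larch, Ash}: 36 + 51 = 87
  {Maris, Sutton} + {Alder, Larch, Ash}: 51 + 39 = 90
  {Alder, Sutton} + {Maris, Larch, Ash}: 39 + 51 = 90
  … (15 splits in total)
  {Maris, Alder, Sutton, Larch} + {Ash}: 51 + 12 = 63  ← best
Best: vehicle 1 Cedar → Maris → Alder → Sutton → Larch → Cedar = 51; vehicle 2 Cedar → Ash → Cedar = 12; combined 63.

63 m — the smallest possible combined total.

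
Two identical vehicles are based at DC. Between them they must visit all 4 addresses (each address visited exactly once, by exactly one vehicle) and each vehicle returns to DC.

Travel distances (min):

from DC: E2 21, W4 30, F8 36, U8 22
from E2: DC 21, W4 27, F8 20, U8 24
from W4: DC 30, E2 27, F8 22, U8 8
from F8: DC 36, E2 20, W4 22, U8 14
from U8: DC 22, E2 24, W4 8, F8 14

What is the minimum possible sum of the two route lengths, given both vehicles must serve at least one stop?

130 min — the smallest possible combined total.

Check every non-empty split of the stops between the two vehicles; for each half take its own optimal tour:
  {E2} + {W4, F8, U8}: 42 + 88 = 130
  {W4} + {E2, F8, U8}: 60 + 77 = 137
  {E2, W4} + {F8, U8}: 78 + 72 = 150
  {F8} + {E2, W4, U8}: 72 + 78 = 150
  {E2, F8} + {W4, U8}: 77 + 60 = 137
  {W4, F8} + {E2, U8}: 88 + 67 = 155
  … (7 splits in total)
Best: vehicle 1 DC → E2 → DC = 42; vehicle 2 DC → W4 → F8 → U8 → DC = 88; combined 130.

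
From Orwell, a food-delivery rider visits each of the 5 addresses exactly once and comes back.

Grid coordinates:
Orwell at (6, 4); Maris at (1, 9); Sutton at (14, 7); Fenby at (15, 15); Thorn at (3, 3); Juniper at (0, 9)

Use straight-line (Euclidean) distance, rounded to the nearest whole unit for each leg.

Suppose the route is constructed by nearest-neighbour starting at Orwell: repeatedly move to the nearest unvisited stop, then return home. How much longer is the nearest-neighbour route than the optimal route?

Orwell: Thorn=3, Maris=7, Juniper=8, Sutton=9, Fenby=14 ⇒ Thorn
Thorn: Maris=6, Juniper=7, Sutton=12, Fenby=17 ⇒ Maris
Maris: Juniper=1, Sutton=13, Fenby=15 ⇒ Juniper
Juniper: Sutton=14, Fenby=16 ⇒ Sutton
Sutton: Fenby=8 ⇒ Fenby
NN route Orwell → Thorn → Maris → Juniper → Sutton → Fenby → Orwell costs 46.
Optimal: Orwell → Sutton → Fenby → Maris → Juniper → Thorn → Orwell costs 43 (by enumerating all 60 distinct tours).
Excess = 46 − 43 = 3.

Excess over optimum: 3.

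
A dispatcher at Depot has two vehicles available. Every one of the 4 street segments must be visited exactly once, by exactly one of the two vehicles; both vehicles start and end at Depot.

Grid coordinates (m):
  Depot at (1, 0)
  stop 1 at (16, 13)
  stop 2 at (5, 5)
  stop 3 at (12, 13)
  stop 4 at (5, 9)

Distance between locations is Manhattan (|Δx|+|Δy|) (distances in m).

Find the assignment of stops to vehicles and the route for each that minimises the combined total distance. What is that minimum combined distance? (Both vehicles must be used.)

74 m — the smallest possible combined total.

Check every non-empty split of the stops between the two vehicles; for each half take its own optimal tour:
  {stop 1} + {stop 2, stop 3, stop 4}: 56 + 48 = 104
  {stop 2} + {stop 1, stop 3, stop 4}: 18 + 56 = 74
  {stop 1, stop 2} + {stop 3, stop 4}: 56 + 48 = 104
  {stop 3} + {stop 1, stop 2, stop 4}: 48 + 56 = 104
  {stop 1, stop 3} + {stop 2, stop 4}: 56 + 26 = 82
  {stop 2, stop 3} + {stop 1, stop 4}: 48 + 56 = 104
  … (7 splits in total)
Best: vehicle 1 Depot → stop 2 → Depot = 18; vehicle 2 Depot → stop 1 → stop 3 → stop 4 → Depot = 56; combined 74.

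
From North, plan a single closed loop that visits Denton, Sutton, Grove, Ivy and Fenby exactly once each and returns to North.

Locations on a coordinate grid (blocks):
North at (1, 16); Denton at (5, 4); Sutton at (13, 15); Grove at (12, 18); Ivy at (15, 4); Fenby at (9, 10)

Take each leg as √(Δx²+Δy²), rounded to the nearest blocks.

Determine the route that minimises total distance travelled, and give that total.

With 5 stops there are 5!/2 = 60 distinct round trips (a route and its reverse cost the same).
North-Denton-Sutton-Grove-Ivy-Fenby-North: 13+14+3+14+8+10 = 62
North-Denton-Sutton-Grove-Fenby-Ivy-North: 13+14+3+9+8+18 = 65
North-Denton-Sutton-Ivy-Grove-Fenby-North: 13+14+11+14+9+10 = 71
North-Denton-Sutton-Ivy-Fenby-Grove-North: 13+14+11+8+9+11 = 66
North-Denton-Sutton-Fenby-Grove-Ivy-North: 13+14+6+9+14+18 = 74
North-Denton-Sutton-Fenby-Ivy-Grove-North: 13+14+6+8+14+11 = 66
North-Denton-Grove-Sutton-Ivy-Fenby-North: 13+16+3+11+8+10 = 61
North-Denton-Grove-Sutton-Fenby-Ivy-North: 13+16+3+6+8+18 = 64
North-Denton-Grove-Ivy-Sutton-Fenby-North: 13+16+14+11+6+10 = 70
North-Denton-Grove-Ivy-Fenby-Sutton-North: 13+16+14+8+6+12 = 69
North-Denton-Grove-Fenby-Sutton-Ivy-North: 13+16+9+6+11+18 = 73
North-Denton-Grove-Fenby-Ivy-Sutton-North: 13+16+9+8+11+12 = 69
North-Denton-Ivy-Sutton-Grove-Fenby-North: 13+10+11+3+9+10 = 56
North-Denton-Ivy-Sutton-Fenby-Grove-North: 13+10+11+6+9+11 = 60
… (46 more)
North-Denton-Ivy-Fenby-Sutton-Grove-North: 13+10+8+6+3+11 = 51  ← best
The minimum is 51.
One optimal route: North → Denton → Ivy → Fenby → Sutton → Grove → North (or its reverse).

Shortest round trip = 51 blocks.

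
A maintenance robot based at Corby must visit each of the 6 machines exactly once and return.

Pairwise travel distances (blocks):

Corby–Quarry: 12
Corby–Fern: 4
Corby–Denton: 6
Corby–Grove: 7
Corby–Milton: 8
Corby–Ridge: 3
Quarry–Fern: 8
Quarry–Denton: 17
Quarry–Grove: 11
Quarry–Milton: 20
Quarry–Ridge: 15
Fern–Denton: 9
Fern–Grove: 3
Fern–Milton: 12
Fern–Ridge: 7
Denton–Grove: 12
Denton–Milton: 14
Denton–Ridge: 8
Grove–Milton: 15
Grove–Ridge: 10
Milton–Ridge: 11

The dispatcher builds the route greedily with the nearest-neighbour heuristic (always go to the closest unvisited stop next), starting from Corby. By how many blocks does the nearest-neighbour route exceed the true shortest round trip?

The nearest-neighbour route is 1 blocks longer than optimal.

Corby: Ridge=3, Fern=4, Denton=6, Grove=7, Milton=8, Quarry=12 ⇒ Ridge
Ridge: Fern=7, Denton=8, Grove=10, Milton=11, Quarry=15 ⇒ Fern
Fern: Grove=3, Quarry=8, Denton=9, Milton=12 ⇒ Grove
Grove: Quarry=11, Denton=12, Milton=15 ⇒ Quarry
Quarry: Denton=17, Milton=20 ⇒ Denton
Denton: Milton=14 ⇒ Milton
NN route Corby → Ridge → Fern → Grove → Quarry → Denton → Milton → Corby costs 63.
Optimal: Corby → Quarry → Fern → Grove → Denton → Ridge → Milton → Corby costs 62 (by enumerating all 360 distinct tours).
Excess = 63 − 62 = 1.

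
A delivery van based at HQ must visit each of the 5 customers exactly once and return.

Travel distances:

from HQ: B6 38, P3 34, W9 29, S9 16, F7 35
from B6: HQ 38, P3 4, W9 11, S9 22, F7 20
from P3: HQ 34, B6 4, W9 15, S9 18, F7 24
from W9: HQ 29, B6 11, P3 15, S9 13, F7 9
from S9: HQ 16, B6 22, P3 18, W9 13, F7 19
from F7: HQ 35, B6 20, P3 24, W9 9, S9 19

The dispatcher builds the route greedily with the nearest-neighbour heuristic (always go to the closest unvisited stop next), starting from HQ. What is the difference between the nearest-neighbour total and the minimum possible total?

From HQ: S9=16, W9=29, P3=34, F7=35, B6=38 → choose S9 (16).
From S9: W9=13, P3=18, F7=19, B6=22 → choose W9 (13).
From W9: F7=9, B6=11, P3=15 → choose F7 (9).
From F7: B6=20, P3=24 → choose B6 (20).
From B6: P3=4 → choose P3 (4).
NN route HQ → S9 → W9 → F7 → B6 → P3 → HQ costs 96.
Optimal: HQ → P3 → B6 → W9 → F7 → S9 → HQ costs 93 (by enumerating all 60 distinct tours).
Excess = 96 − 93 = 3.

3 longer than the optimal tour.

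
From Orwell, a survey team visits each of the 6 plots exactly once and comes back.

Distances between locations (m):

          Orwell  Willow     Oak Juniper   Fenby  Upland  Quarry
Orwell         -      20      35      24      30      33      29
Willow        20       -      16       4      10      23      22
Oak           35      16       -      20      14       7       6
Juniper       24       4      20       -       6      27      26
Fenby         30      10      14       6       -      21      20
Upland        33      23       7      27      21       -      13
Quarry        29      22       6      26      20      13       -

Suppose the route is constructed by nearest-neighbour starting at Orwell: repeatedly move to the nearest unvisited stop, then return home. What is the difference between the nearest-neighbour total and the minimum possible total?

3 m longer than the optimal tour.

Orwell: Willow=20, Juniper=24, Quarry=29, Fenby=30, Upland=33, Oak=35 ⇒ Willow
Willow: Juniper=4, Fenby=10, Oak=16, Quarry=22, Upland=23 ⇒ Juniper
Juniper: Fenby=6, Oak=20, Quarry=26, Upland=27 ⇒ Fenby
Fenby: Oak=14, Quarry=20, Upland=21 ⇒ Oak
Oak: Quarry=6, Upland=7 ⇒ Quarry
Quarry: Upland=13 ⇒ Upland
NN route Orwell → Willow → Juniper → Fenby → Oak → Quarry → Upland → Orwell costs 96.
Optimal: Orwell → Willow → Juniper → Fenby → Oak → Upland → Quarry → Orwell costs 93 (by enumerating all 360 distinct tours).
Excess = 96 − 93 = 3.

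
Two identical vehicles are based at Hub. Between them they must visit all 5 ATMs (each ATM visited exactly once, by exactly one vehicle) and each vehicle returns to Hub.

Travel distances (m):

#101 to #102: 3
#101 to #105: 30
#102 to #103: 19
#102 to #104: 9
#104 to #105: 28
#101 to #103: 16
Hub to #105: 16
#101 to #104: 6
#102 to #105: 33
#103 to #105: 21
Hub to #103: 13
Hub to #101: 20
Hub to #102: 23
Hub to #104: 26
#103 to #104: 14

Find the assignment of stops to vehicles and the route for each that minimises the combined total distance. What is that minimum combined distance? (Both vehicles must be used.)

Try each way of splitting the stops between the two vehicles (each non-empty) and, for each split, find the best tour for each vehicle:
  {#101} + {#102, #103, #104, #105}: 40 + 83 = 123
  {#102} + {#101, #103, #104, #105}: 46 + 77 = 123
  {#101, #102} + {#103, #104, #105}: 46 + 71 = 117
  {#103} + {#101, #102, #104, #105}: 26 + 76 = 102
  {#101, #103} + {#102, #104, #105}: 49 + 76 = 125
  {#102, #103} + {#101, #104, #105}: 55 + 70 = 125
  … (15 splits in total)
  {#101, #102, #103, #104} + {#105}: 59 + 32 = 91  ← best
Best: vehicle 1 Hub → #101 → #102 → #104 → #103 → Hub = 59; vehicle 2 Hub → #105 → Hub = 32; combined 91.

Minimum combined distance: 91 m.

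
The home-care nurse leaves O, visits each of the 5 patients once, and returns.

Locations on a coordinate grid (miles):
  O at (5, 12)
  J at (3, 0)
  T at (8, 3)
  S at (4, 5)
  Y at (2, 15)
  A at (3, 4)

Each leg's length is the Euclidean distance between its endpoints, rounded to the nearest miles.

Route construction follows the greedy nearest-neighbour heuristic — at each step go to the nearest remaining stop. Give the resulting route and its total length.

Total distance 34 miles via the nearest-neighbour route O → Y → S → A → J → T → O.

From O: distances to unvisited — Y=4, S=7, A=8, T=9, J=12. Nearest is Y (4).
From Y: distances to unvisited — S=10, A=11, T=13, J=15. Nearest is S (10).
From S: distances to unvisited — A=1, T=4, J=5. Nearest is A (1).
From A: distances to unvisited — J=4, T=5. Nearest is J (4).
From J: distances to unvisited — T=6. Nearest is T (6).
Return T→O: 9.
Total = 4 + 10 + 1 + 4 + 6 + 9 = 34.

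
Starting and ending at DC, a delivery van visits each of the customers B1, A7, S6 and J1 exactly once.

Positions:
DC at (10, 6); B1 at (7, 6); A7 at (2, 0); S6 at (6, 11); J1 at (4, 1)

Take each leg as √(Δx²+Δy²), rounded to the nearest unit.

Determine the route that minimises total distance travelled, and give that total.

Shortest round trip = 29.

With 4 stops there are 4!/2 = 12 distinct round trips (a route and its reverse cost the same).
DC-B1-A7-S6-J1-DC: 3+8+12+10+8 = 41
DC-B1-A7-J1-S6-DC: 3+8+2+10+6 = 29
DC-B1-S6-A7-J1-DC: 3+5+12+2+8 = 30
DC-B1-S6-J1-A7-DC: 3+5+10+2+10 = 30
DC-B1-J1-A7-S6-DC: 3+6+2+12+6 = 29
DC-B1-J1-S6-A7-DC: 3+6+10+12+10 = 41
DC-A7-B1-S6-J1-DC: 10+8+5+10+8 = 41
DC-A7-B1-J1-S6-DC: 10+8+6+10+6 = 40
DC-A7-S6-B1-J1-DC: 10+12+5+6+8 = 41
DC-A7-J1-B1-S6-DC: 10+2+6+5+6 = 29
DC-S6-B1-A7-J1-DC: 6+5+8+2+8 = 29
DC-S6-A7-B1-J1-DC: 6+12+8+6+8 = 40
The minimum is 29.
One optimal route: DC → B1 → A7 → J1 → S6 → DC (or its reverse).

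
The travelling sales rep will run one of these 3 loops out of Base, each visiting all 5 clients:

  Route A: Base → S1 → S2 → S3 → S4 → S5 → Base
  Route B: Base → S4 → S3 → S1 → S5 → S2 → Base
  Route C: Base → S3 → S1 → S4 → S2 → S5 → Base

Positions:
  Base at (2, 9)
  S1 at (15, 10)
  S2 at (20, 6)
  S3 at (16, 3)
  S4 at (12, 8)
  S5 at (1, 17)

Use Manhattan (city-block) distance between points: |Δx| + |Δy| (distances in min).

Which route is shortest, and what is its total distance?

Route A: 14 + 9 + 7 + 9 + 20 + 9 = 68
Route B: 11 + 9 + 8 + 21 + 30 + 21 = 100
Route C: 20 + 8 + 5 + 10 + 30 + 9 = 82

68 min — Route A is the shortest.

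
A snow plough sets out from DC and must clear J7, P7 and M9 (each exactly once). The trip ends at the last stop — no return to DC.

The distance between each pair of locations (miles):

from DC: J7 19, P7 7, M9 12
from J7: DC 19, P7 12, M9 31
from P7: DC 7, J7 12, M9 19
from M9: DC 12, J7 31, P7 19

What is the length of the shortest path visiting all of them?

Minimum one-way distance = 43 miles.

There are 3! = 6 possible orderings.
DC → J7 → P7 → M9: 19+12+19 = 50
DC → J7 → M9 → P7: 19+31+19 = 69
DC → P7 → J7 → M9: 7+12+31 = 50
DC → P7 → M9 → J7: 7+19+31 = 57
DC → M9 → J7 → P7: 12+31+12 = 55
DC → M9 → P7 → J7: 12+19+12 = 43
The minimum is 43.
One shortest path: DC → M9 → P7 → J7.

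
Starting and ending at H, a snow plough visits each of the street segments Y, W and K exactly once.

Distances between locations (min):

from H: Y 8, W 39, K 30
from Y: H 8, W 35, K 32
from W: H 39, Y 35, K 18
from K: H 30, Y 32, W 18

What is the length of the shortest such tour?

With 3 stops there are 3!/2 = 3 distinct round trips (a route and its reverse cost the same).
H - Y - W - K - H: 8+35+18+30 = 91
H - Y - K - W - H: 8+32+18+39 = 97
H - W - Y - K - H: 39+35+32+30 = 136
The minimum is 91.
One optimal route: H → Y → W → K → H (or its reverse).

91 min — the shortest possible round trip.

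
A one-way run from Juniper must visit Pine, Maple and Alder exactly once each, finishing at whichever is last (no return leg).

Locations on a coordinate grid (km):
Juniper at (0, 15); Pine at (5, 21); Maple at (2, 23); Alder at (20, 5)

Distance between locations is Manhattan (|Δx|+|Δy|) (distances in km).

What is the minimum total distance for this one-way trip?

46 km — the minimum one-way total.

There are 3! = 6 possible orderings.
Juniper - Pine - Maple - Alder: 11+5+36 = 52
Juniper - Pine - Alder - Maple: 11+31+36 = 78
Juniper - Maple - Pine - Alder: 10+5+31 = 46
Juniper - Maple - Alder - Pine: 10+36+31 = 77
Juniper - Alder - Pine - Maple: 30+31+5 = 66
Juniper - Alder - Maple - Pine: 30+36+5 = 71
The minimum is 46.
One shortest path: Juniper → Maple → Pine → Alder.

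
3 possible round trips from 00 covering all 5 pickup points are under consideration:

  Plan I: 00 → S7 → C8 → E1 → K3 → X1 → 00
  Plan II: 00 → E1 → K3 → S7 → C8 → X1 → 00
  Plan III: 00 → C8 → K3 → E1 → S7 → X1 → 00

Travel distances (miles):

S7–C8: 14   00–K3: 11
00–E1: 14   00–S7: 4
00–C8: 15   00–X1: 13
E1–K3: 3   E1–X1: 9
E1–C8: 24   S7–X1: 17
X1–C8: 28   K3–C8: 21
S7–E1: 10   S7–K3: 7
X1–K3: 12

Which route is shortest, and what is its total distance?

Plan I: 4 + 14 + 24 + 3 + 12 + 13 = 70
Plan II: 14 + 3 + 7 + 14 + 28 + 13 = 79
Plan III: 15 + 21 + 3 + 10 + 17 + 13 = 79

70 miles — Plan I is the shortest.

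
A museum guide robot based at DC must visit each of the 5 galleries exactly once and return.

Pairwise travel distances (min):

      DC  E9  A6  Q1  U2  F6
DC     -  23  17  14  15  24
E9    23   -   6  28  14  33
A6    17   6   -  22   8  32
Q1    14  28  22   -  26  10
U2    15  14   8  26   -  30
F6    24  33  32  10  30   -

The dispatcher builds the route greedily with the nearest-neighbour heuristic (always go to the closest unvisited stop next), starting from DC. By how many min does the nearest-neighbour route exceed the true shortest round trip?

5 min longer than the optimal tour.

From DC: Q1=14, U2=15, A6=17, E9=23, F6=24 → choose Q1 (14).
From Q1: F6=10, A6=22, U2=26, E9=28 → choose F6 (10).
From F6: U2=30, A6=32, E9=33 → choose U2 (30).
From U2: A6=8, E9=14 → choose A6 (8).
From A6: E9=6 → choose E9 (6).
NN route DC → Q1 → F6 → U2 → A6 → E9 → DC costs 91.
Optimal: DC → Q1 → F6 → E9 → A6 → U2 → DC costs 86 (by enumerating all 60 distinct tours).
Excess = 91 − 86 = 5.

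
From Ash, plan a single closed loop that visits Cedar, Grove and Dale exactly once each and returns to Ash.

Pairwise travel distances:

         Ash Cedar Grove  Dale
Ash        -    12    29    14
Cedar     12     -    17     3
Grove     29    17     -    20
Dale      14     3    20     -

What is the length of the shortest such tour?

Shortest round trip = 63.

Ash → Cedar → Grove → Dale → Ash: 12+17+20+14 = 63
Ash → Cedar → Dale → Grove → Ash: 12+3+20+29 = 64
Ash → Grove → Cedar → Dale → Ash: 29+17+3+14 = 63
The minimum is 63.
One optimal route: Ash → Cedar → Grove → Dale → Ash (or its reverse).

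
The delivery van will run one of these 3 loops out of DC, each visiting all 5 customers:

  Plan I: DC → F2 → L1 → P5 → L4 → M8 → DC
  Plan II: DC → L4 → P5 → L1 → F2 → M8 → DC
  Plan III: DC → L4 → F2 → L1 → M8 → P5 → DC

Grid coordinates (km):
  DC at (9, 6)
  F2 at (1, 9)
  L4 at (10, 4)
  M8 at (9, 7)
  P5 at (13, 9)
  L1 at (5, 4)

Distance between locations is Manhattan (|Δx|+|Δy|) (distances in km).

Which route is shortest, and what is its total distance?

44 km — Plan II is the shortest.

Plan I: 11 + 9 + 13 + 8 + 4 + 1 = 46
Plan II: 3 + 8 + 13 + 9 + 10 + 1 = 44
Plan III: 3 + 14 + 9 + 7 + 6 + 7 = 46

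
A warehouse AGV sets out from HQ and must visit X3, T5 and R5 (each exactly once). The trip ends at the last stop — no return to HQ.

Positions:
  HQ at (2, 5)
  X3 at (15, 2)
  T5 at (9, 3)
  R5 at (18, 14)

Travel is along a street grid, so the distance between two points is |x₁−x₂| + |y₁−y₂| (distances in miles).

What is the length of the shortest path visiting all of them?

Shortest open route: 31 miles.

There are 3! = 6 possible orderings.
HQ→X3→T5→R5: 16+7+20 = 43
HQ→X3→R5→T5: 16+15+20 = 51
HQ→T5→X3→R5: 9+7+15 = 31
HQ→T5→R5→X3: 9+20+15 = 44
HQ→R5→X3→T5: 25+15+7 = 47
HQ→R5→T5→X3: 25+20+7 = 52
The minimum is 31.
One shortest path: HQ → T5 → X3 → R5.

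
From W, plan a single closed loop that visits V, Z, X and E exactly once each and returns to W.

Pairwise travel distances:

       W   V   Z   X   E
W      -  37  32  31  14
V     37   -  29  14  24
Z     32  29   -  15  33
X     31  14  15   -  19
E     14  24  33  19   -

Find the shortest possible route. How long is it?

W-V-Z-X-E-W: 37+29+15+19+14 = 114
W-V-Z-E-X-W: 37+29+33+19+31 = 149
W-V-X-Z-E-W: 37+14+15+33+14 = 113
W-V-X-E-Z-W: 37+14+19+33+32 = 135
W-V-E-Z-X-W: 37+24+33+15+31 = 140
W-V-E-X-Z-W: 37+24+19+15+32 = 127
W-Z-V-X-E-W: 32+29+14+19+14 = 108
W-Z-V-E-X-W: 32+29+24+19+31 = 135
W-Z-X-V-E-W: 32+15+14+24+14 = 99
W-Z-E-V-X-W: 32+33+24+14+31 = 134
W-X-V-Z-E-W: 31+14+29+33+14 = 121
W-X-Z-V-E-W: 31+15+29+24+14 = 113
The minimum is 99.
One optimal route: W → Z → X → V → E → W (or its reverse).

Minimum total distance: 99.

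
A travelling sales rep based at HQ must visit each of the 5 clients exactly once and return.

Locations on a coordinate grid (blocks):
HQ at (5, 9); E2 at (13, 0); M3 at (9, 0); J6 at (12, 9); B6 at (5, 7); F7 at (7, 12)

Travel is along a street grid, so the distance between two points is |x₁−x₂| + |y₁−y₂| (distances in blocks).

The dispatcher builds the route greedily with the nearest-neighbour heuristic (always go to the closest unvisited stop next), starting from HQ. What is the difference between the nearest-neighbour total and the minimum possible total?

From HQ: B6=2, F7=5, J6=7, M3=13, E2=17 → choose B6 (2).
From B6: F7=7, J6=9, M3=11, E2=15 → choose F7 (7).
From F7: J6=8, M3=14, E2=18 → choose J6 (8).
From J6: E2=10, M3=12 → choose E2 (10).
From E2: M3=4 → choose M3 (4).
NN route HQ → B6 → F7 → J6 → E2 → M3 → HQ costs 44.
Optimal: HQ → B6 → M3 → E2 → J6 → F7 → HQ costs 40 (by enumerating all 60 distinct tours).
Excess = 44 − 40 = 4.

The nearest-neighbour route is 4 blocks longer than optimal.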